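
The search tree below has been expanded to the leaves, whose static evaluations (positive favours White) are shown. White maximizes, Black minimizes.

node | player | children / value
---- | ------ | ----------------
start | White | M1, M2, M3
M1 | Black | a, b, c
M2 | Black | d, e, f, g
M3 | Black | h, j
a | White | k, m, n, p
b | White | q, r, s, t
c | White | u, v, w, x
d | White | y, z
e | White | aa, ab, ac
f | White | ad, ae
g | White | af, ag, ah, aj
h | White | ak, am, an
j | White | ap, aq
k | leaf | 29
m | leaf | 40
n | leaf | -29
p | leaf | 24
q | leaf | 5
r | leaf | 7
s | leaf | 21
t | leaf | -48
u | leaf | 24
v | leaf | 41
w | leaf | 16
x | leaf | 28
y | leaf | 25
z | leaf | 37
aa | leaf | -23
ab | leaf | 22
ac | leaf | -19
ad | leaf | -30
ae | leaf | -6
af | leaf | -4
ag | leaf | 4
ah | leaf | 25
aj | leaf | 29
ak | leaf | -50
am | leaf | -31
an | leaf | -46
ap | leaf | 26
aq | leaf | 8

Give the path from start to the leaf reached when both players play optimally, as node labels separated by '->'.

a (White): max(29, 40, -29, 24) = 40
b (White): max(5, 7, 21, -48) = 21
c (White): max(24, 41, 16, 28) = 41
M1 (Black): min(40, 21, 41) = 21
d (White): max(25, 37) = 37
e (White): max(-23, 22, -19) = 22
f (White): max(-30, -6) = -6
g (White): max(-4, 4, 25, 29) = 29
M2 (Black): min(37, 22, -6, 29) = -6
h (White): max(-50, -31, -46) = -31
j (White): max(26, 8) = 26
M3 (Black): min(-31, 26) = -31
start (White): max(21, -6, -31) = 21
At start, White picks M1 (highest: 21).
At M1, Black picks b (lowest: 21).
At b, White picks s (highest: 21).
Terminal value 21.

start -> M1 -> b -> s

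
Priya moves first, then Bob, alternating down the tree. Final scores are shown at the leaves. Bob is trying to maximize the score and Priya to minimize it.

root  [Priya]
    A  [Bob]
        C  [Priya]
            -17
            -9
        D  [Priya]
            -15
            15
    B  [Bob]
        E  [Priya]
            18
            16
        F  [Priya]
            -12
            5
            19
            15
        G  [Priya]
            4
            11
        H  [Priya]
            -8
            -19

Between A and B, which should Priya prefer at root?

C (Priya): min(-17, -9) = -17
D (Priya): min(-15, 15) = -15
A (Bob): max(-17, -15) = -15
E (Priya): min(18, 16) = 16
F (Priya): min(-12, 5, 19, 15) = -12
G (Priya): min(4, 11) = 4
H (Priya): min(-8, -19) = -19
B (Bob): max(16, -12, 4, -19) = 16
Priya prefers the lower value; A=-15, B=16. A is better since -15 < 16.

A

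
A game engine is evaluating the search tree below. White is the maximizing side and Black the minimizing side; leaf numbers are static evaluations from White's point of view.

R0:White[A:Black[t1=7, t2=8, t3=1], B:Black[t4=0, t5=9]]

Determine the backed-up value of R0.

A (Black): min(7, 8, 1) = 1
B (Black): min(0, 9) = 0
R0 (White): max(1, 0) = 1

1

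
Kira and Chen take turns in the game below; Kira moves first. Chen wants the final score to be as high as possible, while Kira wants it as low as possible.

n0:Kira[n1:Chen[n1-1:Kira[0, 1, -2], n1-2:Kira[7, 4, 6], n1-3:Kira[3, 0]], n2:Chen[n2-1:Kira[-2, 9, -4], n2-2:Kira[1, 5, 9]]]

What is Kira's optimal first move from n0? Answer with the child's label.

n2

n1-1 (Kira): min(0, 1, -2) = -2
n1-2 (Kira): min(7, 4, 6) = 4
n1-3 (Kira): min(3, 0) = 0
n1 (Chen): max(-2, 4, 0) = 4
n2-1 (Kira): min(-2, 9, -4) = -4
n2-2 (Kira): min(1, 5, 9) = 1
n2 (Chen): max(-4, 1) = 1
n0 (Kira): min(4, 1) = 1
Kira at n0 wants the lowest of {n1=4, n2=1}, so chooses n2.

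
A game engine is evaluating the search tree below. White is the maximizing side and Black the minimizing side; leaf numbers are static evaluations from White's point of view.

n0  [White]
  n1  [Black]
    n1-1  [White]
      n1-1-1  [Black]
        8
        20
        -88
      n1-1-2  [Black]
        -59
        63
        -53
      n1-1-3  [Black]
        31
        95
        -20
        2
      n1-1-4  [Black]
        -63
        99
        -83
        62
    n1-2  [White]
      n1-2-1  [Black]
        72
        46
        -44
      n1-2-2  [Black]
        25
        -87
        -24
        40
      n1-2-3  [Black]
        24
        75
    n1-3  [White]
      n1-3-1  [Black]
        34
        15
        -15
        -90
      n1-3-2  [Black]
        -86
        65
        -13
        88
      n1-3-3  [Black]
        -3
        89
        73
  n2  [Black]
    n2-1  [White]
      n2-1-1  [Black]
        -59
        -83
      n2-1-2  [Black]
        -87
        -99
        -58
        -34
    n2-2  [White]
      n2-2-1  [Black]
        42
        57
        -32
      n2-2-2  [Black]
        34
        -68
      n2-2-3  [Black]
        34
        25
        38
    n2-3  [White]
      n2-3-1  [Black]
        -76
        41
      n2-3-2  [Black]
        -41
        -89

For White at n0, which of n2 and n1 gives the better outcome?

n1

n2-1-1 (Black): min(-59, -83) = -83
n2-1-2 (Black): min(-87, -99, -58, -34) = -99
n2-1 (White): max(-83, -99) = -83
n2-2-1 (Black): min(42, 57, -32) = -32
n2-2-2 (Black): min(34, -68) = -68
n2-2-3 (Black): min(34, 25, 38) = 25
n2-2 (White): max(-32, -68, 25) = 25
n2-3-1 (Black): min(-76, 41) = -76
n2-3-2 (Black): min(-41, -89) = -89
n2-3 (White): max(-76, -89) = -76
n2 (Black): min(-83, 25, -76) = -83
n1-1-1 (Black): min(8, 20, -88) = -88
n1-1-2 (Black): min(-59, 63, -53) = -59
n1-1-3 (Black): min(31, 95, -20, 2) = -20
n1-1-4 (Black): min(-63, 99, -83, 62) = -83
n1-1 (White): max(-88, -59, -20, -83) = -20
n1-2-1 (Black): min(72, 46, -44) = -44
n1-2-2 (Black): min(25, -87, -24, 40) = -87
n1-2-3 (Black): min(24, 75) = 24
n1-2 (White): max(-44, -87, 24) = 24
n1-3-1 (Black): min(34, 15, -15, -90) = -90
n1-3-2 (Black): min(-86, 65, -13, 88) = -86
n1-3-3 (Black): min(-3, 89, 73) = -3
n1-3 (White): max(-90, -86, -3) = -3
n1 (Black): min(-20, 24, -3) = -20
White prefers the higher value; n2=-83, n1=-20. n1 is better since -20 > -83.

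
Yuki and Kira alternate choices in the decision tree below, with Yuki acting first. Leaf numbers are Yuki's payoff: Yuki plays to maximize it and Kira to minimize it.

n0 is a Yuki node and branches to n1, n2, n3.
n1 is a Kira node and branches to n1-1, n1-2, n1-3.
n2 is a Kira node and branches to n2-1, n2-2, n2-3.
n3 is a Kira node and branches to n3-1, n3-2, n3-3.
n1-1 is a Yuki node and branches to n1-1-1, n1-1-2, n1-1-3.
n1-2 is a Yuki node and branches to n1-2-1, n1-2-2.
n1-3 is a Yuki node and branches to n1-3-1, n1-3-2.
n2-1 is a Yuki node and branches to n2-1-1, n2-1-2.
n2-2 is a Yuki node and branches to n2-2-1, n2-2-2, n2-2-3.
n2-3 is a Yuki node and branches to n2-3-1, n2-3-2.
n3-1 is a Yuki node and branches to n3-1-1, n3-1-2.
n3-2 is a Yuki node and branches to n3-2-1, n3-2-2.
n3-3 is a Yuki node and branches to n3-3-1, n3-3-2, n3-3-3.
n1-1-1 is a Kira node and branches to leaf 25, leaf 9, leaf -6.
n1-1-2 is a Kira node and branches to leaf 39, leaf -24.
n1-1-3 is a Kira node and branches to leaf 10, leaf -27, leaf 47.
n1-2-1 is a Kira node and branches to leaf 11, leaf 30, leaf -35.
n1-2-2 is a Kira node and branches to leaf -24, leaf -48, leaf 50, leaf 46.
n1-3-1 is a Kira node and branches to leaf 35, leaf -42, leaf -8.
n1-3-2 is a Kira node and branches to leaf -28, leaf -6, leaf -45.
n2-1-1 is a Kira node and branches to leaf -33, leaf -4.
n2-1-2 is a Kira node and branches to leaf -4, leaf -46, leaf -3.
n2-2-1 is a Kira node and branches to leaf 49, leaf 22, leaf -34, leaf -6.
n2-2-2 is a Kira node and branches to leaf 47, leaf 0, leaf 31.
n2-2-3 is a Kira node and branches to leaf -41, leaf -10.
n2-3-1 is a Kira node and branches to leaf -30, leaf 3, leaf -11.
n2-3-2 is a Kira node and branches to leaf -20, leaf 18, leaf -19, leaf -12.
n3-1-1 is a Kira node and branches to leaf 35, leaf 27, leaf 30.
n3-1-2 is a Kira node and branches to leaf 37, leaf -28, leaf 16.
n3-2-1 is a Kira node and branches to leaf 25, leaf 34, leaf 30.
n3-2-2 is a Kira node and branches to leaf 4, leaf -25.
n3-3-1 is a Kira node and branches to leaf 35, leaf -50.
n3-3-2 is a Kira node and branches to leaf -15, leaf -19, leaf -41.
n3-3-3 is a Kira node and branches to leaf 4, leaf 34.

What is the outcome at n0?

4

n1-1-1 (Kira): min(25, 9, -6) = -6
n1-1-2 (Kira): min(39, -24) = -24
n1-1-3 (Kira): min(10, -27, 47) = -27
n1-1 (Yuki): max(-6, -24, -27) = -6
n1-2-1 (Kira): min(11, 30, -35) = -35
n1-2-2 (Kira): min(-24, -48, 50, 46) = -48
n1-2 (Yuki): max(-35, -48) = -35
n1-3-1 (Kira): min(35, -42, -8) = -42
n1-3-2 (Kira): min(-28, -6, -45) = -45
n1-3 (Yuki): max(-42, -45) = -42
n1 (Kira): min(-6, -35, -42) = -42
n2-1-1 (Kira): min(-33, -4) = -33
n2-1-2 (Kira): min(-4, -46, -3) = -46
n2-1 (Yuki): max(-33, -46) = -33
n2-2-1 (Kira): min(49, 22, -34, -6) = -34
n2-2-2 (Kira): min(47, 0, 31) = 0
n2-2-3 (Kira): min(-41, -10) = -41
n2-2 (Yuki): max(-34, 0, -41) = 0
n2-3-1 (Kira): min(-30, 3, -11) = -30
n2-3-2 (Kira): min(-20, 18, -19, -12) = -20
n2-3 (Yuki): max(-30, -20) = -20
n2 (Kira): min(-33, 0, -20) = -33
n3-1-1 (Kira): min(35, 27, 30) = 27
n3-1-2 (Kira): min(37, -28, 16) = -28
n3-1 (Yuki): max(27, -28) = 27
n3-2-1 (Kira): min(25, 34, 30) = 25
n3-2-2 (Kira): min(4, -25) = -25
n3-2 (Yuki): max(25, -25) = 25
n3-3-1 (Kira): min(35, -50) = -50
n3-3-2 (Kira): min(-15, -19, -41) = -41
n3-3-3 (Kira): min(4, 34) = 4
n3-3 (Yuki): max(-50, -41, 4) = 4
n3 (Kira): min(27, 25, 4) = 4
n0 (Yuki): max(-42, -33, 4) = 4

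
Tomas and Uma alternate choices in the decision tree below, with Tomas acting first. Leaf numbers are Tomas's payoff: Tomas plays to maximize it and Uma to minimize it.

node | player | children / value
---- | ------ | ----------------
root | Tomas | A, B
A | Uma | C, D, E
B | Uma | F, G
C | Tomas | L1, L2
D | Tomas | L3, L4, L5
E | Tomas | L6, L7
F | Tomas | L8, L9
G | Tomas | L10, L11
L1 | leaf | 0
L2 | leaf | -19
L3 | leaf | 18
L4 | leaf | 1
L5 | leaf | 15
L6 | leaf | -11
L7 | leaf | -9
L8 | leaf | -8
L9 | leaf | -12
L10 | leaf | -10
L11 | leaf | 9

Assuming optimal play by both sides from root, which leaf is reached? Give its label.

C (Tomas): max(0, -19) = 0
D (Tomas): max(18, 1, 15) = 18
E (Tomas): max(-11, -9) = -9
A (Uma): min(0, 18, -9) = -9
F (Tomas): max(-8, -12) = -8
G (Tomas): max(-10, 9) = 9
B (Uma): min(-8, 9) = -8
root (Tomas): max(-9, -8) = -8
At root, Tomas picks B (highest: -8).
At B, Uma picks F (lowest: -8).
At F, Tomas picks L8 (highest: -8).
Terminal value -8.

L8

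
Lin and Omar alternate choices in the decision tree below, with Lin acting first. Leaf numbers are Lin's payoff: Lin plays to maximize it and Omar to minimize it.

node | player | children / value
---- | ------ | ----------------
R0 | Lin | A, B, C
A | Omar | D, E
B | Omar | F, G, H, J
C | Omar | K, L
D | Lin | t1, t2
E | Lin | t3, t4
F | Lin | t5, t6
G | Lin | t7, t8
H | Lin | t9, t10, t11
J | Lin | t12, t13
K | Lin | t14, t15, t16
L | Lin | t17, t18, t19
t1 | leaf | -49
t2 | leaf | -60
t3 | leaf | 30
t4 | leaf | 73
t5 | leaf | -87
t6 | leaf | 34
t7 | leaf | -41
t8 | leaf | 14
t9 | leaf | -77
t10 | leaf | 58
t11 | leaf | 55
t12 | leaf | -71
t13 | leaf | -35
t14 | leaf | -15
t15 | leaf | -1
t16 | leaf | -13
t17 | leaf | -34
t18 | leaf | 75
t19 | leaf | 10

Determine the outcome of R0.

-1

D (Lin): max(-49, -60) = -49
E (Lin): max(30, 73) = 73
A (Omar): min(-49, 73) = -49
F (Lin): max(-87, 34) = 34
G (Lin): max(-41, 14) = 14
H (Lin): max(-77, 58, 55) = 58
J (Lin): max(-71, -35) = -35
B (Omar): min(34, 14, 58, -35) = -35
K (Lin): max(-15, -1, -13) = -1
L (Lin): max(-34, 75, 10) = 75
C (Omar): min(-1, 75) = -1
R0 (Lin): max(-49, -35, -1) = -1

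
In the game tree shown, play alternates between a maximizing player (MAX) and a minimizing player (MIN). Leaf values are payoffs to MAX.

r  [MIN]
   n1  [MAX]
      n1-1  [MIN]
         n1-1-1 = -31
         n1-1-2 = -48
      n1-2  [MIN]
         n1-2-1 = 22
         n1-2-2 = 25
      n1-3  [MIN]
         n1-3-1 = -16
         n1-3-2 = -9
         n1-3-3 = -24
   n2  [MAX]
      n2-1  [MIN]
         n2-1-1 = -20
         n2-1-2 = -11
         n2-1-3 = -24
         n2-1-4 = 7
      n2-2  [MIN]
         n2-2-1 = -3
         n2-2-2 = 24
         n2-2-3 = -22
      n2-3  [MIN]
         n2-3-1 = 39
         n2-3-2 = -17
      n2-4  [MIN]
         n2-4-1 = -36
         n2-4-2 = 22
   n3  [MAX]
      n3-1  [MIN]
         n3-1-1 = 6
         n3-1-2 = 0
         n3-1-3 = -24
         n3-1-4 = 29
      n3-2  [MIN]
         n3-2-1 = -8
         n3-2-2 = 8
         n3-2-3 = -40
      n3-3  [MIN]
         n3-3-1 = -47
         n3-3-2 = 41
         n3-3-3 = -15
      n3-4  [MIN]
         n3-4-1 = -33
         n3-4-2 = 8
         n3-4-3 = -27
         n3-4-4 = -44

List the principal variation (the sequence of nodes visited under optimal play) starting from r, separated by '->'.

n1-1 (MIN): min(-31, -48) = -48
n1-2 (MIN): min(22, 25) = 22
n1-3 (MIN): min(-16, -9, -24) = -24
n1 (MAX): max(-48, 22, -24) = 22
n2-1 (MIN): min(-20, -11, -24, 7) = -24
n2-2 (MIN): min(-3, 24, -22) = -22
n2-3 (MIN): min(39, -17) = -17
n2-4 (MIN): min(-36, 22) = -36
n2 (MAX): max(-24, -22, -17, -36) = -17
n3-1 (MIN): min(6, 0, -24, 29) = -24
n3-2 (MIN): min(-8, 8, -40) = -40
n3-3 (MIN): min(-47, 41, -15) = -47
n3-4 (MIN): min(-33, 8, -27, -44) = -44
n3 (MAX): max(-24, -40, -47, -44) = -24
r (MIN): min(22, -17, -24) = -24
At r, MIN picks n3 (lowest: -24).
At n3, MAX picks n3-1 (highest: -24).
At n3-1, MIN picks n3-1-3 (lowest: -24).
Terminal value -24.

r -> n3 -> n3-1 -> n3-1-3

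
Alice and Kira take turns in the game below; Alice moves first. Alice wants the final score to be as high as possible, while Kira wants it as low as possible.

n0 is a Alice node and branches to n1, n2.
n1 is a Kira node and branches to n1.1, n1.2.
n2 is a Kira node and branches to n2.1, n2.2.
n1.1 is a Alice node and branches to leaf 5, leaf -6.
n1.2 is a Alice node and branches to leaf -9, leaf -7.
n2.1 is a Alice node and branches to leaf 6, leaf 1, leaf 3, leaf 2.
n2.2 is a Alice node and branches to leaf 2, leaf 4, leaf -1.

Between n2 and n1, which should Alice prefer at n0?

n2.1 (Alice): max(6, 1, 3, 2) = 6
n2.2 (Alice): max(2, 4, -1) = 4
n2 (Kira): min(6, 4) = 4
n1.1 (Alice): max(5, -6) = 5
n1.2 (Alice): max(-9, -7) = -7
n1 (Kira): min(5, -7) = -7
Alice prefers the higher value; n2=4, n1=-7. n2 is better since 4 > -7.

n2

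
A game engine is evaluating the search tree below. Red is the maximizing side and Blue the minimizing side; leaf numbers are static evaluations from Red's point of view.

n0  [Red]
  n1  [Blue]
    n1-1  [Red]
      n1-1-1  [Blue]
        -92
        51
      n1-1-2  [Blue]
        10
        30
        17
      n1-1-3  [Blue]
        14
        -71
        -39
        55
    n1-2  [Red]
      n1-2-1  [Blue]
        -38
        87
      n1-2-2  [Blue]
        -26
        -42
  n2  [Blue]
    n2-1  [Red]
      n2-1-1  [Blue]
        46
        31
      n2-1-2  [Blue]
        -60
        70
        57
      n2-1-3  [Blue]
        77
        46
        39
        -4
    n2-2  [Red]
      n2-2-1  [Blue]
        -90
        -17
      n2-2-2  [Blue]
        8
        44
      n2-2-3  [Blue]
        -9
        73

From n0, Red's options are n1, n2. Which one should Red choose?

n1-1-1 (Blue): min(-92, 51) = -92
n1-1-2 (Blue): min(10, 30, 17) = 10
n1-1-3 (Blue): min(14, -71, -39, 55) = -71
n1-1 (Red): max(-92, 10, -71) = 10
n1-2-1 (Blue): min(-38, 87) = -38
n1-2-2 (Blue): min(-26, -42) = -42
n1-2 (Red): max(-38, -42) = -38
n1 (Blue): min(10, -38) = -38
n2-1-1 (Blue): min(46, 31) = 31
n2-1-2 (Blue): min(-60, 70, 57) = -60
n2-1-3 (Blue): min(77, 46, 39, -4) = -4
n2-1 (Red): max(31, -60, -4) = 31
n2-2-1 (Blue): min(-90, -17) = -90
n2-2-2 (Blue): min(8, 44) = 8
n2-2-3 (Blue): min(-9, 73) = -9
n2-2 (Red): max(-90, 8, -9) = 8
n2 (Blue): min(31, 8) = 8
n0 (Red): max(-38, 8) = 8
Red at n0 wants the highest of {n1=-38, n2=8}, so chooses n2.

n2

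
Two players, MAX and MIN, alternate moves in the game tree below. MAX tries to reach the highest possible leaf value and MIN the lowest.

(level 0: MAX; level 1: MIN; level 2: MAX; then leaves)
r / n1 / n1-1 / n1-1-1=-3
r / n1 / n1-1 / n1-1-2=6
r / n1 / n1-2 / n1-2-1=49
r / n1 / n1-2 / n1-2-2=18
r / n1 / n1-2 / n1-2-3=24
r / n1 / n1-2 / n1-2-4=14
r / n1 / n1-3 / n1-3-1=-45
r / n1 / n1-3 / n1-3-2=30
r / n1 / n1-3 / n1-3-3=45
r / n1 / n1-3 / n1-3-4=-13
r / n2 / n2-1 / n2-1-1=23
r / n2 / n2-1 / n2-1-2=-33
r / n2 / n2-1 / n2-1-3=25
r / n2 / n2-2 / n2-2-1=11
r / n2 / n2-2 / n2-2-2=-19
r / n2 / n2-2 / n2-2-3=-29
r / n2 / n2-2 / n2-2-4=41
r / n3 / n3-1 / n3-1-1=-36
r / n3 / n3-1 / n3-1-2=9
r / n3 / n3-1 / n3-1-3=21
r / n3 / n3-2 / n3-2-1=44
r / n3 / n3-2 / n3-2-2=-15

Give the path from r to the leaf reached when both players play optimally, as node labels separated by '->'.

n1-1 (MAX): max(-3, 6) = 6
n1-2 (MAX): max(49, 18, 24, 14) = 49
n1-3 (MAX): max(-45, 30, 45, -13) = 45
n1 (MIN): min(6, 49, 45) = 6
n2-1 (MAX): max(23, -33, 25) = 25
n2-2 (MAX): max(11, -19, -29, 41) = 41
n2 (MIN): min(25, 41) = 25
n3-1 (MAX): max(-36, 9, 21) = 21
n3-2 (MAX): max(44, -15) = 44
n3 (MIN): min(21, 44) = 21
r (MAX): max(6, 25, 21) = 25
At r, MAX picks n2 (highest: 25).
At n2, MIN picks n2-1 (lowest: 25).
At n2-1, MAX picks n2-1-3 (highest: 25).
Terminal value 25.

r -> n2 -> n2-1 -> n2-1-3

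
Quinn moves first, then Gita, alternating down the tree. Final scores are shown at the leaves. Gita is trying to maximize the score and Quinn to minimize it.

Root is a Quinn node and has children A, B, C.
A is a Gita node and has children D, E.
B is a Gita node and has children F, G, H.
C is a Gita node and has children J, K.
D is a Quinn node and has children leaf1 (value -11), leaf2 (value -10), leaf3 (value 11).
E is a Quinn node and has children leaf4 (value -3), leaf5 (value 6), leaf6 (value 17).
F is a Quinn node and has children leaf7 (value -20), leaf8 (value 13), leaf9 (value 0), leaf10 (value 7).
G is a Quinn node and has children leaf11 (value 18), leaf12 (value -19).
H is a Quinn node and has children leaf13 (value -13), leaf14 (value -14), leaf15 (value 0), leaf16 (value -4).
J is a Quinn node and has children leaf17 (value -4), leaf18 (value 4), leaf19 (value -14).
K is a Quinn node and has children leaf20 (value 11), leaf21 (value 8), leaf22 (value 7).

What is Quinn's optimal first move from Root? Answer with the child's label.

B

D (Quinn): min(-11, -10, 11) = -11
E (Quinn): min(-3, 6, 17) = -3
A (Gita): max(-11, -3) = -3
F (Quinn): min(-20, 13, 0, 7) = -20
G (Quinn): min(18, -19) = -19
H (Quinn): min(-13, -14, 0, -4) = -14
B (Gita): max(-20, -19, -14) = -14
J (Quinn): min(-4, 4, -14) = -14
K (Quinn): min(11, 8, 7) = 7
C (Gita): max(-14, 7) = 7
Root (Quinn): min(-3, -14, 7) = -14
Quinn at Root wants the lowest of {A=-3, B=-14, C=7}, so chooses B.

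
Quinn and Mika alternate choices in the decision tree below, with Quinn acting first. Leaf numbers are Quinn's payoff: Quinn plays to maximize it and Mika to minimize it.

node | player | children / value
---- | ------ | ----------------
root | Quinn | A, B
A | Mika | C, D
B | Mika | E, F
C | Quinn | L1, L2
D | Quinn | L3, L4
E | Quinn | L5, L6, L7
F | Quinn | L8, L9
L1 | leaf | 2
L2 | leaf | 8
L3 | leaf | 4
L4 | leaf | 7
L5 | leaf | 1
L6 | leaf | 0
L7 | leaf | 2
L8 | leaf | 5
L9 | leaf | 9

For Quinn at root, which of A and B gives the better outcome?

A

C (Quinn): max(2, 8) = 8
D (Quinn): max(4, 7) = 7
A (Mika): min(8, 7) = 7
E (Quinn): max(1, 0, 2) = 2
F (Quinn): max(5, 9) = 9
B (Mika): min(2, 9) = 2
Quinn prefers the higher value; A=7, B=2. A is better since 7 > 2.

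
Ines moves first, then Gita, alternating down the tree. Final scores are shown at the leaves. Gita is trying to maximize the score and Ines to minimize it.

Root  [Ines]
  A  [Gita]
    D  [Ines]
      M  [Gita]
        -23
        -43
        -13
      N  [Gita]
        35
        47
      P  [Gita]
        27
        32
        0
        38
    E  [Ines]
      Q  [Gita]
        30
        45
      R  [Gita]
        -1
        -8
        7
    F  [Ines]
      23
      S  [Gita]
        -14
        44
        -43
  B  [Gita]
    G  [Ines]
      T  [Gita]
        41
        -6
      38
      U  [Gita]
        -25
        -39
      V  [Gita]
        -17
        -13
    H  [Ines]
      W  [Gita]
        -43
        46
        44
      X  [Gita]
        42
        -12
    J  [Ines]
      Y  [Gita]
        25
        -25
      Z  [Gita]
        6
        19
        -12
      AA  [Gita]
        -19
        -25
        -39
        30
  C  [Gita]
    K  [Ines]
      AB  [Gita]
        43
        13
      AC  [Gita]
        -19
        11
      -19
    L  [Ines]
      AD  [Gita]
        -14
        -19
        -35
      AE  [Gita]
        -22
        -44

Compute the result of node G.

-25

T (Gita): max(41, -6) = 41
U (Gita): max(-25, -39) = -25
V (Gita): max(-17, -13) = -13
G (Ines): min(41, 38, -25, -13) = -25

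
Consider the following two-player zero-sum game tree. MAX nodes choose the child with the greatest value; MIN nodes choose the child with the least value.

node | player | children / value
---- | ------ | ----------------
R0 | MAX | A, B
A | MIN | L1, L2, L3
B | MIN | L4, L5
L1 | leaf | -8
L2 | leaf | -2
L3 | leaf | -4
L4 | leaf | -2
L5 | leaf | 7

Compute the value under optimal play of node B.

B (MIN): min(-2, 7) = -2

-2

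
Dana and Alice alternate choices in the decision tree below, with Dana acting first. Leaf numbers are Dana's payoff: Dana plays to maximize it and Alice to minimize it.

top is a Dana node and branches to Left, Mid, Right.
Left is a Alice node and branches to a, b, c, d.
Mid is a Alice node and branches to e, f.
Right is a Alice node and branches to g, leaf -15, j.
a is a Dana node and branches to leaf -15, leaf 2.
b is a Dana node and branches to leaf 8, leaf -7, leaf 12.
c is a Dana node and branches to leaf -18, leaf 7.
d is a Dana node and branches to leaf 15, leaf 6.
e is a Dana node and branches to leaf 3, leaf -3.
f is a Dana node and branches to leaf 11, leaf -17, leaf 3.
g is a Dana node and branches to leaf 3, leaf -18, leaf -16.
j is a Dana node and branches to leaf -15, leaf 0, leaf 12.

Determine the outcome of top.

a (Dana): max(-15, 2) = 2
b (Dana): max(8, -7, 12) = 12
c (Dana): max(-18, 7) = 7
d (Dana): max(15, 6) = 15
Left (Alice): min(2, 12, 7, 15) = 2
e (Dana): max(3, -3) = 3
f (Dana): max(11, -17, 3) = 11
Mid (Alice): min(3, 11) = 3
g (Dana): max(3, -18, -16) = 3
j (Dana): max(-15, 0, 12) = 12
Right (Alice): min(3, -15, 12) = -15
top (Dana): max(2, 3, -15) = 3

3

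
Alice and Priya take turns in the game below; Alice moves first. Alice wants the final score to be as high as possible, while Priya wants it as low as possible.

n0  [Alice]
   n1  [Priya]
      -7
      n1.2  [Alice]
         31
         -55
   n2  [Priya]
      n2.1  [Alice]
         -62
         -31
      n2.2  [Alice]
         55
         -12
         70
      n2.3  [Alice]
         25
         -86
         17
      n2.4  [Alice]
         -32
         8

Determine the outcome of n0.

-7

n1.2 (Alice): max(31, -55) = 31
n1 (Priya): min(-7, 31) = -7
n2.1 (Alice): max(-62, -31) = -31
n2.2 (Alice): max(55, -12, 70) = 70
n2.3 (Alice): max(25, -86, 17) = 25
n2.4 (Alice): max(-32, 8) = 8
n2 (Priya): min(-31, 70, 25, 8) = -31
n0 (Alice): max(-7, -31) = -7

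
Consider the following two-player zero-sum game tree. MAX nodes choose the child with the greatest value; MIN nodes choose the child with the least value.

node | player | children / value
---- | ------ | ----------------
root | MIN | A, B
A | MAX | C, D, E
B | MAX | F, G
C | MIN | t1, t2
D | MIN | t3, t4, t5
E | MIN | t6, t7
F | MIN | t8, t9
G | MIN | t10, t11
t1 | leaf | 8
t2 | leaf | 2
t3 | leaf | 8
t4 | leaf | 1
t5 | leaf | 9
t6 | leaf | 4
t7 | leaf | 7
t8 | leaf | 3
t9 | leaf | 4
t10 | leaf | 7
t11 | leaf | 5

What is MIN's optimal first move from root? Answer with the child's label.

A

C (MIN): min(8, 2) = 2
D (MIN): min(8, 1, 9) = 1
E (MIN): min(4, 7) = 4
A (MAX): max(2, 1, 4) = 4
F (MIN): min(3, 4) = 3
G (MIN): min(7, 5) = 5
B (MAX): max(3, 5) = 5
root (MIN): min(4, 5) = 4
MIN at root wants the lowest of {A=4, B=5}, so chooses A.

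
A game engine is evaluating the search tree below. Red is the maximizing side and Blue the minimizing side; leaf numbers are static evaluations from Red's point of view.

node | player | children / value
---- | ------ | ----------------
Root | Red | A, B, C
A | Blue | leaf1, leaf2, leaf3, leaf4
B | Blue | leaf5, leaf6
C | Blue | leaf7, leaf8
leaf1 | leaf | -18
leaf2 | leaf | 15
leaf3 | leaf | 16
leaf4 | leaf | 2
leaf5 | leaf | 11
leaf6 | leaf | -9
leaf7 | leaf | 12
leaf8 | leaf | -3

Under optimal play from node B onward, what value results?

B (Blue): min(11, -9) = -9

-9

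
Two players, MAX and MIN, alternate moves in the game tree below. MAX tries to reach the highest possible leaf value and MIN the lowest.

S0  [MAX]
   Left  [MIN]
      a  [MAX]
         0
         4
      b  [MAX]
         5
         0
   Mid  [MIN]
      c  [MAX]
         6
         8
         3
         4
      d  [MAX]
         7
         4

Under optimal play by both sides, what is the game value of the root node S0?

7

a (MAX): max(0, 4) = 4
b (MAX): max(5, 0) = 5
Left (MIN): min(4, 5) = 4
c (MAX): max(6, 8, 3, 4) = 8
d (MAX): max(7, 4) = 7
Mid (MIN): min(8, 7) = 7
S0 (MAX): max(4, 7) = 7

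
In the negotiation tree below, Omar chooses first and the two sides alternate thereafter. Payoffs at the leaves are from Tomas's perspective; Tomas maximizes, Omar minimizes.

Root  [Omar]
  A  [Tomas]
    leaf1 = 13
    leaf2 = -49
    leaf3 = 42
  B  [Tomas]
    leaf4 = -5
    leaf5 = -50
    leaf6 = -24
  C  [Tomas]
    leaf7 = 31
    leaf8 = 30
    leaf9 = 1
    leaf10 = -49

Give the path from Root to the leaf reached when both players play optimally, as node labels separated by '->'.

Root -> B -> leaf4

A (Tomas): max(13, -49, 42) = 42
B (Tomas): max(-5, -50, -24) = -5
C (Tomas): max(31, 30, 1, -49) = 31
Root (Omar): min(42, -5, 31) = -5
At Root, Omar picks B (lowest: -5).
At B, Tomas picks leaf4 (highest: -5).
Terminal value -5.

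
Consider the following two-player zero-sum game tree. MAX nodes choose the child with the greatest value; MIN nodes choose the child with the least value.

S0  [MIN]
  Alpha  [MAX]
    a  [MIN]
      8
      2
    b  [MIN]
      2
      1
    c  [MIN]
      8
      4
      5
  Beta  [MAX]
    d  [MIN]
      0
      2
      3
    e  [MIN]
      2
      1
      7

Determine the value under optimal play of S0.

a (MIN): min(8, 2) = 2
b (MIN): min(2, 1) = 1
c (MIN): min(8, 4, 5) = 4
Alpha (MAX): max(2, 1, 4) = 4
d (MIN): min(0, 2, 3) = 0
e (MIN): min(2, 1, 7) = 1
Beta (MAX): max(0, 1) = 1
S0 (MIN): min(4, 1) = 1

1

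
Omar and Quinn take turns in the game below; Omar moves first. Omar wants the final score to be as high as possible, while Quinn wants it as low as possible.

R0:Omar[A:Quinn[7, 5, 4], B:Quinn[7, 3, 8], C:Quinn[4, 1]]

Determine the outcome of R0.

4

A (Quinn): min(7, 5, 4) = 4
B (Quinn): min(7, 3, 8) = 3
C (Quinn): min(4, 1) = 1
R0 (Omar): max(4, 3, 1) = 4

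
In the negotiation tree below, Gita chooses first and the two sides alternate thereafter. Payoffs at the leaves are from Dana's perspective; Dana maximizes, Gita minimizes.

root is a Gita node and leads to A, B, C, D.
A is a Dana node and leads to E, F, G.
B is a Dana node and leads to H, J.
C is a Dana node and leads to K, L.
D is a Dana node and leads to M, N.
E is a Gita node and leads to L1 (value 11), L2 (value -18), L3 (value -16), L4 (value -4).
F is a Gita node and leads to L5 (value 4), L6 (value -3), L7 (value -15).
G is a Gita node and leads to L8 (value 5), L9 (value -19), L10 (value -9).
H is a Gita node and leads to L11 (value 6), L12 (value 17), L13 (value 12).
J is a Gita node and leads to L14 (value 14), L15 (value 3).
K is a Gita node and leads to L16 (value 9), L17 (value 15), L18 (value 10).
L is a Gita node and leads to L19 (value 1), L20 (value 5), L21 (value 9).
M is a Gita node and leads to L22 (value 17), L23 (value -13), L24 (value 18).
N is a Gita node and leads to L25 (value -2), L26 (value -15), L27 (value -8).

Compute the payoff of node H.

H (Gita): min(6, 17, 12) = 6

6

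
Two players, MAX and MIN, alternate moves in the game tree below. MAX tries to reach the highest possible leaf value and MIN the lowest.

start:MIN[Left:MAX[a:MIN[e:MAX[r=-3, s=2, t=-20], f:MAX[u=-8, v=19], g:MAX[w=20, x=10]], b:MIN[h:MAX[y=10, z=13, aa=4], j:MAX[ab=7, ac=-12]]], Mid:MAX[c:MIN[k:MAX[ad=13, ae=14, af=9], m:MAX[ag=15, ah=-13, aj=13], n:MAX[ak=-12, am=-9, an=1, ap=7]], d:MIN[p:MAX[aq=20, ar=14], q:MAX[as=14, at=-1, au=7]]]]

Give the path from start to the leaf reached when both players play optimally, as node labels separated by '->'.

e (MAX): max(-3, 2, -20) = 2
f (MAX): max(-8, 19) = 19
g (MAX): max(20, 10) = 20
a (MIN): min(2, 19, 20) = 2
h (MAX): max(10, 13, 4) = 13
j (MAX): max(7, -12) = 7
b (MIN): min(13, 7) = 7
Left (MAX): max(2, 7) = 7
k (MAX): max(13, 14, 9) = 14
m (MAX): max(15, -13, 13) = 15
n (MAX): max(-12, -9, 1, 7) = 7
c (MIN): min(14, 15, 7) = 7
p (MAX): max(20, 14) = 20
q (MAX): max(14, -1, 7) = 14
d (MIN): min(20, 14) = 14
Mid (MAX): max(7, 14) = 14
start (MIN): min(7, 14) = 7
At start, MIN picks Left (lowest: 7).
At Left, MAX picks b (highest: 7).
At b, MIN picks j (lowest: 7).
At j, MAX picks ab (highest: 7).
Terminal value 7.

start -> Left -> b -> j -> ab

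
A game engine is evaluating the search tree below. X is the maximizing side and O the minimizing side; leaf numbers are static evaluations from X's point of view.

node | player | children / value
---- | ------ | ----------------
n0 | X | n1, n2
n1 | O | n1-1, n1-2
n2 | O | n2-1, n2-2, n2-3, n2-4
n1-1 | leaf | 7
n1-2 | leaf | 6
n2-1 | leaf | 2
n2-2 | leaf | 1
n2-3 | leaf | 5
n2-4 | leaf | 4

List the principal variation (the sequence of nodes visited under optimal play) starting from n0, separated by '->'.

n0 -> n1 -> n1-2

n1 (O): min(7, 6) = 6
n2 (O): min(2, 1, 5, 4) = 1
n0 (X): max(6, 1) = 6
At n0, X picks n1 (highest: 6).
At n1, O picks n1-2 (lowest: 6).
Terminal value 6.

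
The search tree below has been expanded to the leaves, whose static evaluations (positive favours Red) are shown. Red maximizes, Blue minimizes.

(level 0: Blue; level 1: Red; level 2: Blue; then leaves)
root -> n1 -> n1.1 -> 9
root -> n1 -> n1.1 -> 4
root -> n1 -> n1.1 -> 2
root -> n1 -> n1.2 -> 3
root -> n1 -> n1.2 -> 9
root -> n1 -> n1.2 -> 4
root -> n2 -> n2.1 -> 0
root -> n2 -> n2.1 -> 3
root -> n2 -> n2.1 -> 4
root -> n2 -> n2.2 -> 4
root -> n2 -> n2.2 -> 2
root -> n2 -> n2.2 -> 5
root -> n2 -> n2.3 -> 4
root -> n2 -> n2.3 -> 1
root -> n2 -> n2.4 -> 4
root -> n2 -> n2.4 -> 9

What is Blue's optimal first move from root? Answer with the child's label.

n1.1 (Blue): min(9, 4, 2) = 2
n1.2 (Blue): min(3, 9, 4) = 3
n1 (Red): max(2, 3) = 3
n2.1 (Blue): min(0, 3, 4) = 0
n2.2 (Blue): min(4, 2, 5) = 2
n2.3 (Blue): min(4, 1) = 1
n2.4 (Blue): min(4, 9) = 4
n2 (Red): max(0, 2, 1, 4) = 4
root (Blue): min(3, 4) = 3
Blue at root wants the lowest of {n1=3, n2=4}, so chooses n1.

n1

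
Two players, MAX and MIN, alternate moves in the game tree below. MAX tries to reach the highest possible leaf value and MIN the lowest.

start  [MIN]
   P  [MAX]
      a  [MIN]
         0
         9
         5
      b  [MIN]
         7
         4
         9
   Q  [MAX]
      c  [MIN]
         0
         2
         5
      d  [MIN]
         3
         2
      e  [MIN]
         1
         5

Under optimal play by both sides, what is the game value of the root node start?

2

a (MIN): min(0, 9, 5) = 0
b (MIN): min(7, 4, 9) = 4
P (MAX): max(0, 4) = 4
c (MIN): min(0, 2, 5) = 0
d (MIN): min(3, 2) = 2
e (MIN): min(1, 5) = 1
Q (MAX): max(0, 2, 1) = 2
start (MIN): min(4, 2) = 2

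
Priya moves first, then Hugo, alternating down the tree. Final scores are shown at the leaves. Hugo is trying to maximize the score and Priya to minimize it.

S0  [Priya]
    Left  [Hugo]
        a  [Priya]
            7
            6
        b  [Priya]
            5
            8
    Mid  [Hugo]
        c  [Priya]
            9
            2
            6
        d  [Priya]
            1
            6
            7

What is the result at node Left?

6

a (Priya): min(7, 6) = 6
b (Priya): min(5, 8) = 5
Left (Hugo): max(6, 5) = 6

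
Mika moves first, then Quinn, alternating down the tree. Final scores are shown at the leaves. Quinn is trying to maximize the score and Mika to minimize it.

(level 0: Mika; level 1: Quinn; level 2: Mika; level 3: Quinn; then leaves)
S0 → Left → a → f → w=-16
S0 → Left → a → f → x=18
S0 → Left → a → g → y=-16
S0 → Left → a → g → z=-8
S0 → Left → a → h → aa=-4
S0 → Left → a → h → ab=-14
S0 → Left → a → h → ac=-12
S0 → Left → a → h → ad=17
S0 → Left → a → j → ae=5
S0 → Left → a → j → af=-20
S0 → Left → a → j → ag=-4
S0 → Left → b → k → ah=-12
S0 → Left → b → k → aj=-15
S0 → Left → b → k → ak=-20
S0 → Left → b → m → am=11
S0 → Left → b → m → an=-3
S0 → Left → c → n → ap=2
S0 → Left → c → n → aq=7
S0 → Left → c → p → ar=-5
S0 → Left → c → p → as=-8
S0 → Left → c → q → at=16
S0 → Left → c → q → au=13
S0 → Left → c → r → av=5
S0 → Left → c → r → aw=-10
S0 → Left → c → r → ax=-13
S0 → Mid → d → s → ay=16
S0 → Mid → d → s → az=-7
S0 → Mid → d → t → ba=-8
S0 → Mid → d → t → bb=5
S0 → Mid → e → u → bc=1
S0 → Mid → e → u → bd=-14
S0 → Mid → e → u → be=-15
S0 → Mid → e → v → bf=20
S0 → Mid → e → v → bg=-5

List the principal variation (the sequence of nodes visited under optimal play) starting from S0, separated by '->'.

f (Quinn): max(-16, 18) = 18
g (Quinn): max(-16, -8) = -8
h (Quinn): max(-4, -14, -12, 17) = 17
j (Quinn): max(5, -20, -4) = 5
a (Mika): min(18, -8, 17, 5) = -8
k (Quinn): max(-12, -15, -20) = -12
m (Quinn): max(11, -3) = 11
b (Mika): min(-12, 11) = -12
n (Quinn): max(2, 7) = 7
p (Quinn): max(-5, -8) = -5
q (Quinn): max(16, 13) = 16
r (Quinn): max(5, -10, -13) = 5
c (Mika): min(7, -5, 16, 5) = -5
Left (Quinn): max(-8, -12, -5) = -5
s (Quinn): max(16, -7) = 16
t (Quinn): max(-8, 5) = 5
d (Mika): min(16, 5) = 5
u (Quinn): max(1, -14, -15) = 1
v (Quinn): max(20, -5) = 20
e (Mika): min(1, 20) = 1
Mid (Quinn): max(5, 1) = 5
S0 (Mika): min(-5, 5) = -5
At S0, Mika picks Left (lowest: -5).
At Left, Quinn picks c (highest: -5).
At c, Mika picks p (lowest: -5).
At p, Quinn picks ar (highest: -5).
Terminal value -5.

S0 -> Left -> c -> p -> ar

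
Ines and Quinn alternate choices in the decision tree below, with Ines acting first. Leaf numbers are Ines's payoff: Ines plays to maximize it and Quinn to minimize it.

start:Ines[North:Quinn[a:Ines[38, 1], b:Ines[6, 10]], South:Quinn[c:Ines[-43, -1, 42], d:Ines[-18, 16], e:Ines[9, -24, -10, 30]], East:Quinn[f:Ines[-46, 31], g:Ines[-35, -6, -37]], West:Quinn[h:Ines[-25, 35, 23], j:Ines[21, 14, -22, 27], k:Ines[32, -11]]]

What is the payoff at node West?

27

h (Ines): max(-25, 35, 23) = 35
j (Ines): max(21, 14, -22, 27) = 27
k (Ines): max(32, -11) = 32
West (Quinn): min(35, 27, 32) = 27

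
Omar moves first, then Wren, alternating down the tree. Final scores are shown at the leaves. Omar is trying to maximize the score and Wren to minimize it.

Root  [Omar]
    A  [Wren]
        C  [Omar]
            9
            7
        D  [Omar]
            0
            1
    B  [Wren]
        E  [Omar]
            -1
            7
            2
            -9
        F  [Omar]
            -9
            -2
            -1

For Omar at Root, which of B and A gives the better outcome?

E (Omar): max(-1, 7, 2, -9) = 7
F (Omar): max(-9, -2, -1) = -1
B (Wren): min(7, -1) = -1
C (Omar): max(9, 7) = 9
D (Omar): max(0, 1) = 1
A (Wren): min(9, 1) = 1
Omar prefers the higher value; B=-1, A=1. A is better since 1 > -1.

A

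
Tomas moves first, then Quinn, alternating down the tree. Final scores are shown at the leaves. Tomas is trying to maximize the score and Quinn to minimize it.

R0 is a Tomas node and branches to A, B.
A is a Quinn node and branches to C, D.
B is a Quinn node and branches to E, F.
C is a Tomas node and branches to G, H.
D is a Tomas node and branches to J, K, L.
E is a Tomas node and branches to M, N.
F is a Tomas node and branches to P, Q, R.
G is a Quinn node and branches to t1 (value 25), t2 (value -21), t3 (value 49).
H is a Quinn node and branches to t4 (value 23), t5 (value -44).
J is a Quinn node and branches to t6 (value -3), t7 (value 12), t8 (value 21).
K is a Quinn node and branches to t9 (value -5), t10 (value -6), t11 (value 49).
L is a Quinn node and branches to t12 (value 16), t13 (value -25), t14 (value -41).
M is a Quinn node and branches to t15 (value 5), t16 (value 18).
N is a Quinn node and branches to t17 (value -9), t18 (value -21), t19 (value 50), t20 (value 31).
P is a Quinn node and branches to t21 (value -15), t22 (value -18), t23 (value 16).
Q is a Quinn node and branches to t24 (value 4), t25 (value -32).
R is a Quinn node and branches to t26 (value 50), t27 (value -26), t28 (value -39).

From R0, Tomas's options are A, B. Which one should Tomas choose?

B

G (Quinn): min(25, -21, 49) = -21
H (Quinn): min(23, -44) = -44
C (Tomas): max(-21, -44) = -21
J (Quinn): min(-3, 12, 21) = -3
K (Quinn): min(-5, -6, 49) = -6
L (Quinn): min(16, -25, -41) = -41
D (Tomas): max(-3, -6, -41) = -3
A (Quinn): min(-21, -3) = -21
M (Quinn): min(5, 18) = 5
N (Quinn): min(-9, -21, 50, 31) = -21
E (Tomas): max(5, -21) = 5
P (Quinn): min(-15, -18, 16) = -18
Q (Quinn): min(4, -32) = -32
R (Quinn): min(50, -26, -39) = -39
F (Tomas): max(-18, -32, -39) = -18
B (Quinn): min(5, -18) = -18
R0 (Tomas): max(-21, -18) = -18
Tomas at R0 wants the highest of {A=-21, B=-18}, so chooses B.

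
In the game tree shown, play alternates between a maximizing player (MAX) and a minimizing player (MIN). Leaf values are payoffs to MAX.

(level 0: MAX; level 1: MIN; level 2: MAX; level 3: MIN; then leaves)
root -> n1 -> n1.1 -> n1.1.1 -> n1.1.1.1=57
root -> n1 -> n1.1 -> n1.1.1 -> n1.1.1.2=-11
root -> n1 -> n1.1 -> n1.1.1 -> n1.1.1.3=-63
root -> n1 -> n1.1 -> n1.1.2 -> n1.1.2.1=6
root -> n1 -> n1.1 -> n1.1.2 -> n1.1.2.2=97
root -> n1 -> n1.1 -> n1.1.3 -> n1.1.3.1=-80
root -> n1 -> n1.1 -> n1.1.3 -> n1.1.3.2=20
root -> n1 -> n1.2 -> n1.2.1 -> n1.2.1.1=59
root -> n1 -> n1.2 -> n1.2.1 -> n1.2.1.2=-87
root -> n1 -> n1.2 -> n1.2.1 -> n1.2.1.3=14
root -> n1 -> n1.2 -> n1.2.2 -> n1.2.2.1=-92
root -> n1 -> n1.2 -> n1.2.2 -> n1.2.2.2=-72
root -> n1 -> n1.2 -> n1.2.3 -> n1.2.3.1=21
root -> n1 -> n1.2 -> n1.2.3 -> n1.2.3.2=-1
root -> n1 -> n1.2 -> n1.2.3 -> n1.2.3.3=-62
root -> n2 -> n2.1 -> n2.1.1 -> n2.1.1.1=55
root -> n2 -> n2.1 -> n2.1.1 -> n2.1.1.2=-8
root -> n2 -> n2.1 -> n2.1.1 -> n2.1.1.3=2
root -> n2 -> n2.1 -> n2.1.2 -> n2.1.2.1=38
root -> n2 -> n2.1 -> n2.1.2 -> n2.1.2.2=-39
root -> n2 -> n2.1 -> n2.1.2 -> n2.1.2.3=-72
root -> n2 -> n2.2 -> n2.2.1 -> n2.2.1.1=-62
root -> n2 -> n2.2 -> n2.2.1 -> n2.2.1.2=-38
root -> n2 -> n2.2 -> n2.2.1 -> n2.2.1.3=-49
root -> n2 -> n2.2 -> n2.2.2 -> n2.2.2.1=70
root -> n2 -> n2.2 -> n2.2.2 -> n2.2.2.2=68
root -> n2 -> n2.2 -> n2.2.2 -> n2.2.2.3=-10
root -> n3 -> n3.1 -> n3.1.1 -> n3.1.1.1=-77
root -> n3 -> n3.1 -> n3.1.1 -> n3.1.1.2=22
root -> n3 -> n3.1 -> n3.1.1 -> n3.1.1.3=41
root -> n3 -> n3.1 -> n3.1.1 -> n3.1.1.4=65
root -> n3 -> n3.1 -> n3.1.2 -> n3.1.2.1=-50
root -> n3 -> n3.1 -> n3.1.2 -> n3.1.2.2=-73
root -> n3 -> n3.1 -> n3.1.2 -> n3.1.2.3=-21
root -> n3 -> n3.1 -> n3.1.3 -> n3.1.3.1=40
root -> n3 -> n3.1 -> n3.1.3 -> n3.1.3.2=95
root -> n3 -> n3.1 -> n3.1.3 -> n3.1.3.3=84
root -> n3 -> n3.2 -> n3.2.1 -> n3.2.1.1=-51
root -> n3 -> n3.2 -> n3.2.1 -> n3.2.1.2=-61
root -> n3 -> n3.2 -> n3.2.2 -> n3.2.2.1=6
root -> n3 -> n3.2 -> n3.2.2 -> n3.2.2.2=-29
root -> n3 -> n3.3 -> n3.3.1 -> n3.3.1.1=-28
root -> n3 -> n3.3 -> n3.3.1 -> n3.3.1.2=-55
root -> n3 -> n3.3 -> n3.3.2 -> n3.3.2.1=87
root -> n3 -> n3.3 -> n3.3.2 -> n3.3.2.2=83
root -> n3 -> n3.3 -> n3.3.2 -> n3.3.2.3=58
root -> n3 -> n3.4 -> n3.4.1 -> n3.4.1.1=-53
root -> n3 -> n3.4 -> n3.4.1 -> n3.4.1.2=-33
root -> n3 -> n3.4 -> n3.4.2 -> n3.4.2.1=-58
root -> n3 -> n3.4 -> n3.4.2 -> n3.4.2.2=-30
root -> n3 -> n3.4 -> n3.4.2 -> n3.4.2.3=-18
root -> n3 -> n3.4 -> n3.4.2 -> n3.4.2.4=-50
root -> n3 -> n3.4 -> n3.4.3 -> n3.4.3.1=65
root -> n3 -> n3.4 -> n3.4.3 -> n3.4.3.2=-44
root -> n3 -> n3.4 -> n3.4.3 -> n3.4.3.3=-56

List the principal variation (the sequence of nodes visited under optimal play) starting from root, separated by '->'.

root -> n2 -> n2.2 -> n2.2.2 -> n2.2.2.3

n1.1.1 (MIN): min(57, -11, -63) = -63
n1.1.2 (MIN): min(6, 97) = 6
n1.1.3 (MIN): min(-80, 20) = -80
n1.1 (MAX): max(-63, 6, -80) = 6
n1.2.1 (MIN): min(59, -87, 14) = -87
n1.2.2 (MIN): min(-92, -72) = -92
n1.2.3 (MIN): min(21, -1, -62) = -62
n1.2 (MAX): max(-87, -92, -62) = -62
n1 (MIN): min(6, -62) = -62
n2.1.1 (MIN): min(55, -8, 2) = -8
n2.1.2 (MIN): min(38, -39, -72) = -72
n2.1 (MAX): max(-8, -72) = -8
n2.2.1 (MIN): min(-62, -38, -49) = -62
n2.2.2 (MIN): min(70, 68, -10) = -10
n2.2 (MAX): max(-62, -10) = -10
n2 (MIN): min(-8, -10) = -10
n3.1.1 (MIN): min(-77, 22, 41, 65) = -77
n3.1.2 (MIN): min(-50, -73, -21) = -73
n3.1.3 (MIN): min(40, 95, 84) = 40
n3.1 (MAX): max(-77, -73, 40) = 40
n3.2.1 (MIN): min(-51, -61) = -61
n3.2.2 (MIN): min(6, -29) = -29
n3.2 (MAX): max(-61, -29) = -29
n3.3.1 (MIN): min(-28, -55) = -55
n3.3.2 (MIN): min(87, 83, 58) = 58
n3.3 (MAX): max(-55, 58) = 58
n3.4.1 (MIN): min(-53, -33) = -53
n3.4.2 (MIN): min(-58, -30, -18, -50) = -58
n3.4.3 (MIN): min(65, -44, -56) = -56
n3.4 (MAX): max(-53, -58, -56) = -53
n3 (MIN): min(40, -29, 58, -53) = -53
root (MAX): max(-62, -10, -53) = -10
At root, MAX picks n2 (highest: -10).
At n2, MIN picks n2.2 (lowest: -10).
At n2.2, MAX picks n2.2.2 (highest: -10).
At n2.2.2, MIN picks n2.2.2.3 (lowest: -10).
Terminal value -10.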